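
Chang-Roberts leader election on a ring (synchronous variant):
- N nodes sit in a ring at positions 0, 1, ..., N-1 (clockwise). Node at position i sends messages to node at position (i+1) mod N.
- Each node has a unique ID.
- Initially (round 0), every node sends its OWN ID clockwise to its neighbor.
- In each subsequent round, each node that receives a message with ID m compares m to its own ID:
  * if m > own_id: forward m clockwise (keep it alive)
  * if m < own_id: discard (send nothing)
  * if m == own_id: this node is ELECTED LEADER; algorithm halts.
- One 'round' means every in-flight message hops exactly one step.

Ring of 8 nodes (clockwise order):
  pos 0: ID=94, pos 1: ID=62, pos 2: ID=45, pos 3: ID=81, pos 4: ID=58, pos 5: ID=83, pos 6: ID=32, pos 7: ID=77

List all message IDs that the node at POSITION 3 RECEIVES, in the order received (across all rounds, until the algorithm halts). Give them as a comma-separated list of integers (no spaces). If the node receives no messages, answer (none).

Answer: 45,62,94

Derivation:
Round 1: pos1(id62) recv 94: fwd; pos2(id45) recv 62: fwd; pos3(id81) recv 45: drop; pos4(id58) recv 81: fwd; pos5(id83) recv 58: drop; pos6(id32) recv 83: fwd; pos7(id77) recv 32: drop; pos0(id94) recv 77: drop
Round 2: pos2(id45) recv 94: fwd; pos3(id81) recv 62: drop; pos5(id83) recv 81: drop; pos7(id77) recv 83: fwd
Round 3: pos3(id81) recv 94: fwd; pos0(id94) recv 83: drop
Round 4: pos4(id58) recv 94: fwd
Round 5: pos5(id83) recv 94: fwd
Round 6: pos6(id32) recv 94: fwd
Round 7: pos7(id77) recv 94: fwd
Round 8: pos0(id94) recv 94: ELECTED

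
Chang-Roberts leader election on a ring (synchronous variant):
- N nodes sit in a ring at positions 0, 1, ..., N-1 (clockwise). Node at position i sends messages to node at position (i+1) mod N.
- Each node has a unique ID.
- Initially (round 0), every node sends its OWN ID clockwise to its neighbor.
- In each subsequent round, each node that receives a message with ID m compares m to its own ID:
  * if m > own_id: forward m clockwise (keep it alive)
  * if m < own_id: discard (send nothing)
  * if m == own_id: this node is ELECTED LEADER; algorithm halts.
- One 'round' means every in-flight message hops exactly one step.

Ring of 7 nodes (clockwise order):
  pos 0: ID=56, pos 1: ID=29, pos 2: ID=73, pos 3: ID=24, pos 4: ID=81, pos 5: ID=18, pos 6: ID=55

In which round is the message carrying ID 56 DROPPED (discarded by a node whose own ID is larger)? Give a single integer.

Answer: 2

Derivation:
Round 1: pos1(id29) recv 56: fwd; pos2(id73) recv 29: drop; pos3(id24) recv 73: fwd; pos4(id81) recv 24: drop; pos5(id18) recv 81: fwd; pos6(id55) recv 18: drop; pos0(id56) recv 55: drop
Round 2: pos2(id73) recv 56: drop; pos4(id81) recv 73: drop; pos6(id55) recv 81: fwd
Round 3: pos0(id56) recv 81: fwd
Round 4: pos1(id29) recv 81: fwd
Round 5: pos2(id73) recv 81: fwd
Round 6: pos3(id24) recv 81: fwd
Round 7: pos4(id81) recv 81: ELECTED
Message ID 56 originates at pos 0; dropped at pos 2 in round 2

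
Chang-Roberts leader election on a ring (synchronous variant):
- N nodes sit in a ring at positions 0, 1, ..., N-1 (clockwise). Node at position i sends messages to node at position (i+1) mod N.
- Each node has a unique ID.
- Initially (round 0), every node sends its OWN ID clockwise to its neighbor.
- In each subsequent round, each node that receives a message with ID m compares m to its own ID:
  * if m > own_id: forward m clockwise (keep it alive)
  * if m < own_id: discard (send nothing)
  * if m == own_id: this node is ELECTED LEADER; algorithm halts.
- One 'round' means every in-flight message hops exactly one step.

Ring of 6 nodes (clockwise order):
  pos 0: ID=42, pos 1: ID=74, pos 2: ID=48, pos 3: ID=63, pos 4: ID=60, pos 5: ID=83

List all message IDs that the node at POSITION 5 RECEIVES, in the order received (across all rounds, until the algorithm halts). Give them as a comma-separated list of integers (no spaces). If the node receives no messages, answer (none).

Answer: 60,63,74,83

Derivation:
Round 1: pos1(id74) recv 42: drop; pos2(id48) recv 74: fwd; pos3(id63) recv 48: drop; pos4(id60) recv 63: fwd; pos5(id83) recv 60: drop; pos0(id42) recv 83: fwd
Round 2: pos3(id63) recv 74: fwd; pos5(id83) recv 63: drop; pos1(id74) recv 83: fwd
Round 3: pos4(id60) recv 74: fwd; pos2(id48) recv 83: fwd
Round 4: pos5(id83) recv 74: drop; pos3(id63) recv 83: fwd
Round 5: pos4(id60) recv 83: fwd
Round 6: pos5(id83) recv 83: ELECTED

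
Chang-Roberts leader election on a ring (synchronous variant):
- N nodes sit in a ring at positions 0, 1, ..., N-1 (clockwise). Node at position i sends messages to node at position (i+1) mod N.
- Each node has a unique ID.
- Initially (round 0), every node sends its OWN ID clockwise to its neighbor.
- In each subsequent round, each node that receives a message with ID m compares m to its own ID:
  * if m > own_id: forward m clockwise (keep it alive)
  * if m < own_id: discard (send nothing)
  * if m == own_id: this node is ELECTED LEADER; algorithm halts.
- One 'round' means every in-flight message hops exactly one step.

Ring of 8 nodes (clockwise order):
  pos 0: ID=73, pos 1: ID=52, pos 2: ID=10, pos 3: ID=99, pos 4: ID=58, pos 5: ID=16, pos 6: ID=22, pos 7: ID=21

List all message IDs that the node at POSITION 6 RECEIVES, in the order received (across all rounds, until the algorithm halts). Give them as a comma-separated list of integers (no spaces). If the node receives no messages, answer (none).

Round 1: pos1(id52) recv 73: fwd; pos2(id10) recv 52: fwd; pos3(id99) recv 10: drop; pos4(id58) recv 99: fwd; pos5(id16) recv 58: fwd; pos6(id22) recv 16: drop; pos7(id21) recv 22: fwd; pos0(id73) recv 21: drop
Round 2: pos2(id10) recv 73: fwd; pos3(id99) recv 52: drop; pos5(id16) recv 99: fwd; pos6(id22) recv 58: fwd; pos0(id73) recv 22: drop
Round 3: pos3(id99) recv 73: drop; pos6(id22) recv 99: fwd; pos7(id21) recv 58: fwd
Round 4: pos7(id21) recv 99: fwd; pos0(id73) recv 58: drop
Round 5: pos0(id73) recv 99: fwd
Round 6: pos1(id52) recv 99: fwd
Round 7: pos2(id10) recv 99: fwd
Round 8: pos3(id99) recv 99: ELECTED

Answer: 16,58,99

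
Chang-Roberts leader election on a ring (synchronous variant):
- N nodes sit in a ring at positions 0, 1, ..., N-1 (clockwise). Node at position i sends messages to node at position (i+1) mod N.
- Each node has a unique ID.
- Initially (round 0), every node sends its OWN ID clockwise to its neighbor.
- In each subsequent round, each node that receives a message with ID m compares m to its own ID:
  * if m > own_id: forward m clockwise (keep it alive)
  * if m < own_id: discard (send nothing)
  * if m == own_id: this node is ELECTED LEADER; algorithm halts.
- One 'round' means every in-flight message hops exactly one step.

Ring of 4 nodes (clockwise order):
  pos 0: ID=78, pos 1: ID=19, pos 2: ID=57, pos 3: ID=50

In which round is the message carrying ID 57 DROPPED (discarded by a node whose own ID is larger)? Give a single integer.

Round 1: pos1(id19) recv 78: fwd; pos2(id57) recv 19: drop; pos3(id50) recv 57: fwd; pos0(id78) recv 50: drop
Round 2: pos2(id57) recv 78: fwd; pos0(id78) recv 57: drop
Round 3: pos3(id50) recv 78: fwd
Round 4: pos0(id78) recv 78: ELECTED
Message ID 57 originates at pos 2; dropped at pos 0 in round 2

Answer: 2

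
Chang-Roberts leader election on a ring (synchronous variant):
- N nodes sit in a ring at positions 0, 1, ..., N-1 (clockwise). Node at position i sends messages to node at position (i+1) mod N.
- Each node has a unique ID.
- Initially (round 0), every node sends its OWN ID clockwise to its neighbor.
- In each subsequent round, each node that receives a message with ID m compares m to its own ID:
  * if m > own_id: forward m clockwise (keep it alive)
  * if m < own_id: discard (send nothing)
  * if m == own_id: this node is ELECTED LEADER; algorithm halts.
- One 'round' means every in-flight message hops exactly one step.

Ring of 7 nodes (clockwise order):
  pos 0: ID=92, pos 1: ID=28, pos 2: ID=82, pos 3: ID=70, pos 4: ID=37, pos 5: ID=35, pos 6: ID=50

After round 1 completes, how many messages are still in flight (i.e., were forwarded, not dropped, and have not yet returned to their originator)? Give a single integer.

Answer: 4

Derivation:
Round 1: pos1(id28) recv 92: fwd; pos2(id82) recv 28: drop; pos3(id70) recv 82: fwd; pos4(id37) recv 70: fwd; pos5(id35) recv 37: fwd; pos6(id50) recv 35: drop; pos0(id92) recv 50: drop
After round 1: 4 messages still in flight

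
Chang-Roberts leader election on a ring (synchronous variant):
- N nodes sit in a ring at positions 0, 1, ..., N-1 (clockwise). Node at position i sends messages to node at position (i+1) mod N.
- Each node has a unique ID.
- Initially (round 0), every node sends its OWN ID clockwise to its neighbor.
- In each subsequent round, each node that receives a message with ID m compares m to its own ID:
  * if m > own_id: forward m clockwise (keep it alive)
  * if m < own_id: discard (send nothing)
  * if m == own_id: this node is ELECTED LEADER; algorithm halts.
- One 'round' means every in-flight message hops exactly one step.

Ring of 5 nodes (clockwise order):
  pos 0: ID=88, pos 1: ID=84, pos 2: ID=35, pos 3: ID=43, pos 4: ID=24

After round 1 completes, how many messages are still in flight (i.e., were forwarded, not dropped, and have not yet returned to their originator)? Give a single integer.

Round 1: pos1(id84) recv 88: fwd; pos2(id35) recv 84: fwd; pos3(id43) recv 35: drop; pos4(id24) recv 43: fwd; pos0(id88) recv 24: drop
After round 1: 3 messages still in flight

Answer: 3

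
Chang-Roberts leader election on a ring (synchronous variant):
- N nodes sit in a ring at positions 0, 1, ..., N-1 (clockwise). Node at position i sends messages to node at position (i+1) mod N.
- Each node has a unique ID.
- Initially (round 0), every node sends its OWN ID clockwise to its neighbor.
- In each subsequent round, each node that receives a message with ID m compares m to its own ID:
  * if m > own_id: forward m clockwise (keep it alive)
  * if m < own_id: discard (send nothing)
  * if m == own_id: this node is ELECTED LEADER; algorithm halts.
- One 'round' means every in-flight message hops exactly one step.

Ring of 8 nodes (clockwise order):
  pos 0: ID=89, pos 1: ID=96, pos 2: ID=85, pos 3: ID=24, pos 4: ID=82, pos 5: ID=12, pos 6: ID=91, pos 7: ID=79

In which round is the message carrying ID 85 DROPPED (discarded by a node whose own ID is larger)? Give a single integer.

Round 1: pos1(id96) recv 89: drop; pos2(id85) recv 96: fwd; pos3(id24) recv 85: fwd; pos4(id82) recv 24: drop; pos5(id12) recv 82: fwd; pos6(id91) recv 12: drop; pos7(id79) recv 91: fwd; pos0(id89) recv 79: drop
Round 2: pos3(id24) recv 96: fwd; pos4(id82) recv 85: fwd; pos6(id91) recv 82: drop; pos0(id89) recv 91: fwd
Round 3: pos4(id82) recv 96: fwd; pos5(id12) recv 85: fwd; pos1(id96) recv 91: drop
Round 4: pos5(id12) recv 96: fwd; pos6(id91) recv 85: drop
Round 5: pos6(id91) recv 96: fwd
Round 6: pos7(id79) recv 96: fwd
Round 7: pos0(id89) recv 96: fwd
Round 8: pos1(id96) recv 96: ELECTED
Message ID 85 originates at pos 2; dropped at pos 6 in round 4

Answer: 4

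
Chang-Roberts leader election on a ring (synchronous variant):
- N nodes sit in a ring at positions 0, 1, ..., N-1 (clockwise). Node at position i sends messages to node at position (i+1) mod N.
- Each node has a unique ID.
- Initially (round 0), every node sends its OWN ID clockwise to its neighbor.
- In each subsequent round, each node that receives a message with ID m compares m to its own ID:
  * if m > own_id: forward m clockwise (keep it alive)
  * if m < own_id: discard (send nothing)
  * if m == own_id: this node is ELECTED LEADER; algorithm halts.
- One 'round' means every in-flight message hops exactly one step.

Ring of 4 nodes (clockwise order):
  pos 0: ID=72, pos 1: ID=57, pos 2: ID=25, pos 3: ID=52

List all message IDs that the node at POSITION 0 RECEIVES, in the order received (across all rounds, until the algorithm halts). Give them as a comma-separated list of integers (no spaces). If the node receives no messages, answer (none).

Answer: 52,57,72

Derivation:
Round 1: pos1(id57) recv 72: fwd; pos2(id25) recv 57: fwd; pos3(id52) recv 25: drop; pos0(id72) recv 52: drop
Round 2: pos2(id25) recv 72: fwd; pos3(id52) recv 57: fwd
Round 3: pos3(id52) recv 72: fwd; pos0(id72) recv 57: drop
Round 4: pos0(id72) recv 72: ELECTED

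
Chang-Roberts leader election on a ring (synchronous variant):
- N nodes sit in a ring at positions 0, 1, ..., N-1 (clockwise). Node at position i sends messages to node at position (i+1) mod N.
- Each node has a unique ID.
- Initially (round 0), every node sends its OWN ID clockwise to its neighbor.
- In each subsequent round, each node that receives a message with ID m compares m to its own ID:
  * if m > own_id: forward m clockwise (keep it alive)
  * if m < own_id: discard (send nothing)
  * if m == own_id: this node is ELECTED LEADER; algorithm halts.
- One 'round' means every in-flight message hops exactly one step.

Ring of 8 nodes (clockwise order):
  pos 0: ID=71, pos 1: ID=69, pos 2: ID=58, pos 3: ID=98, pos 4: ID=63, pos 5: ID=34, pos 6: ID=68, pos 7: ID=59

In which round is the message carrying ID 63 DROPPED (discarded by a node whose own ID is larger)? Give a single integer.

Round 1: pos1(id69) recv 71: fwd; pos2(id58) recv 69: fwd; pos3(id98) recv 58: drop; pos4(id63) recv 98: fwd; pos5(id34) recv 63: fwd; pos6(id68) recv 34: drop; pos7(id59) recv 68: fwd; pos0(id71) recv 59: drop
Round 2: pos2(id58) recv 71: fwd; pos3(id98) recv 69: drop; pos5(id34) recv 98: fwd; pos6(id68) recv 63: drop; pos0(id71) recv 68: drop
Round 3: pos3(id98) recv 71: drop; pos6(id68) recv 98: fwd
Round 4: pos7(id59) recv 98: fwd
Round 5: pos0(id71) recv 98: fwd
Round 6: pos1(id69) recv 98: fwd
Round 7: pos2(id58) recv 98: fwd
Round 8: pos3(id98) recv 98: ELECTED
Message ID 63 originates at pos 4; dropped at pos 6 in round 2

Answer: 2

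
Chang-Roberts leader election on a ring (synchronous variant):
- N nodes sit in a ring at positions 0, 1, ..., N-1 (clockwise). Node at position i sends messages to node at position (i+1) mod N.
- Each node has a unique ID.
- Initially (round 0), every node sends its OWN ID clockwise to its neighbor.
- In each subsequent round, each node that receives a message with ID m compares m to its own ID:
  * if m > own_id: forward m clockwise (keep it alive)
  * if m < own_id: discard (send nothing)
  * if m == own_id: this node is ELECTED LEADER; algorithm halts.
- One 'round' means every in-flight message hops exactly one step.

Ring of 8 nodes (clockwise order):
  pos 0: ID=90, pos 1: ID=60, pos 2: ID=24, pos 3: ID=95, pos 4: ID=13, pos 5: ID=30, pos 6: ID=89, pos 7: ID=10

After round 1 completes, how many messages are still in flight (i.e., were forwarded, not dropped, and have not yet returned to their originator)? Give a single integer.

Round 1: pos1(id60) recv 90: fwd; pos2(id24) recv 60: fwd; pos3(id95) recv 24: drop; pos4(id13) recv 95: fwd; pos5(id30) recv 13: drop; pos6(id89) recv 30: drop; pos7(id10) recv 89: fwd; pos0(id90) recv 10: drop
After round 1: 4 messages still in flight

Answer: 4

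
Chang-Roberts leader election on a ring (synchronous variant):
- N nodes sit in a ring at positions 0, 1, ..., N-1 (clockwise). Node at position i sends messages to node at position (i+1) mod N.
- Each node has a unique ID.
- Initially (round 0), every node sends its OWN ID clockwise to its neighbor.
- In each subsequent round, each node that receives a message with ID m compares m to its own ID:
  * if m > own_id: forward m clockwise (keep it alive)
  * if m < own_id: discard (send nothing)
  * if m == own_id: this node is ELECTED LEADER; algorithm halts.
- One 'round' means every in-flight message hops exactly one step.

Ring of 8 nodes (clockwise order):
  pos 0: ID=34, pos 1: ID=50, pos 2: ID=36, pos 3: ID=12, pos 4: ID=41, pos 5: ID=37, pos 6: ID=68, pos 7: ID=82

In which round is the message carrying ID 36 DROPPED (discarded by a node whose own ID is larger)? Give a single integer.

Answer: 2

Derivation:
Round 1: pos1(id50) recv 34: drop; pos2(id36) recv 50: fwd; pos3(id12) recv 36: fwd; pos4(id41) recv 12: drop; pos5(id37) recv 41: fwd; pos6(id68) recv 37: drop; pos7(id82) recv 68: drop; pos0(id34) recv 82: fwd
Round 2: pos3(id12) recv 50: fwd; pos4(id41) recv 36: drop; pos6(id68) recv 41: drop; pos1(id50) recv 82: fwd
Round 3: pos4(id41) recv 50: fwd; pos2(id36) recv 82: fwd
Round 4: pos5(id37) recv 50: fwd; pos3(id12) recv 82: fwd
Round 5: pos6(id68) recv 50: drop; pos4(id41) recv 82: fwd
Round 6: pos5(id37) recv 82: fwd
Round 7: pos6(id68) recv 82: fwd
Round 8: pos7(id82) recv 82: ELECTED
Message ID 36 originates at pos 2; dropped at pos 4 in round 2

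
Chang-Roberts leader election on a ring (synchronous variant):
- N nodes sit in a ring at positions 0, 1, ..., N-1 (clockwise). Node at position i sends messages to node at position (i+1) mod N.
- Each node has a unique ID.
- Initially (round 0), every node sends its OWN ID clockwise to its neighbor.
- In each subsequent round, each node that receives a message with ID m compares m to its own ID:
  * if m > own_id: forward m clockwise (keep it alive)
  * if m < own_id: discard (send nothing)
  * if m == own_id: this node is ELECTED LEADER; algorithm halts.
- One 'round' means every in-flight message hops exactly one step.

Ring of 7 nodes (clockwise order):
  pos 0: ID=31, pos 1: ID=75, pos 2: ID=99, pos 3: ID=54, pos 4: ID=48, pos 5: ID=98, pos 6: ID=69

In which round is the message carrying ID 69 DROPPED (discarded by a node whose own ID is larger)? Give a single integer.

Round 1: pos1(id75) recv 31: drop; pos2(id99) recv 75: drop; pos3(id54) recv 99: fwd; pos4(id48) recv 54: fwd; pos5(id98) recv 48: drop; pos6(id69) recv 98: fwd; pos0(id31) recv 69: fwd
Round 2: pos4(id48) recv 99: fwd; pos5(id98) recv 54: drop; pos0(id31) recv 98: fwd; pos1(id75) recv 69: drop
Round 3: pos5(id98) recv 99: fwd; pos1(id75) recv 98: fwd
Round 4: pos6(id69) recv 99: fwd; pos2(id99) recv 98: drop
Round 5: pos0(id31) recv 99: fwd
Round 6: pos1(id75) recv 99: fwd
Round 7: pos2(id99) recv 99: ELECTED
Message ID 69 originates at pos 6; dropped at pos 1 in round 2

Answer: 2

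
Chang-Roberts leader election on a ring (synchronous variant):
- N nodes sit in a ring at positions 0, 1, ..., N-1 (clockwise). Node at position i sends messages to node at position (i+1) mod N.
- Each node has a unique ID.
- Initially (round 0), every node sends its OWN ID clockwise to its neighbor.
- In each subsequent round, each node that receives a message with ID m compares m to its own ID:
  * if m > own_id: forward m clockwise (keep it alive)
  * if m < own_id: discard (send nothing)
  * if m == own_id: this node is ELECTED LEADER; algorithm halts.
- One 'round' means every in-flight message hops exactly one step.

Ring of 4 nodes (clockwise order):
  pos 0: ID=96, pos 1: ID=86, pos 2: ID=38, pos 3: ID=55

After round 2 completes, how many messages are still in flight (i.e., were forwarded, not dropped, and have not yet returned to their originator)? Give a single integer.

Answer: 2

Derivation:
Round 1: pos1(id86) recv 96: fwd; pos2(id38) recv 86: fwd; pos3(id55) recv 38: drop; pos0(id96) recv 55: drop
Round 2: pos2(id38) recv 96: fwd; pos3(id55) recv 86: fwd
After round 2: 2 messages still in flight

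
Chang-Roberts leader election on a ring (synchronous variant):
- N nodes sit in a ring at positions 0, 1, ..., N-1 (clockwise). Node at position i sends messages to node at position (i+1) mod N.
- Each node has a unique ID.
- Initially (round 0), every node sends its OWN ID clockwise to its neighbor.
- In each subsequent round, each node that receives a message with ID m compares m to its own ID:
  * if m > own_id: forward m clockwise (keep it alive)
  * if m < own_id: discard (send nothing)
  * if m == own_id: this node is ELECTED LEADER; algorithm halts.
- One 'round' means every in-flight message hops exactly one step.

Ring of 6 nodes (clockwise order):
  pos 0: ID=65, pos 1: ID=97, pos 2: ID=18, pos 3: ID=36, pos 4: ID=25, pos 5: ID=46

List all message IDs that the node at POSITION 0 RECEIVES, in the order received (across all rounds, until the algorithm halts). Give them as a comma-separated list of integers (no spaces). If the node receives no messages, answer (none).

Answer: 46,97

Derivation:
Round 1: pos1(id97) recv 65: drop; pos2(id18) recv 97: fwd; pos3(id36) recv 18: drop; pos4(id25) recv 36: fwd; pos5(id46) recv 25: drop; pos0(id65) recv 46: drop
Round 2: pos3(id36) recv 97: fwd; pos5(id46) recv 36: drop
Round 3: pos4(id25) recv 97: fwd
Round 4: pos5(id46) recv 97: fwd
Round 5: pos0(id65) recv 97: fwd
Round 6: pos1(id97) recv 97: ELECTED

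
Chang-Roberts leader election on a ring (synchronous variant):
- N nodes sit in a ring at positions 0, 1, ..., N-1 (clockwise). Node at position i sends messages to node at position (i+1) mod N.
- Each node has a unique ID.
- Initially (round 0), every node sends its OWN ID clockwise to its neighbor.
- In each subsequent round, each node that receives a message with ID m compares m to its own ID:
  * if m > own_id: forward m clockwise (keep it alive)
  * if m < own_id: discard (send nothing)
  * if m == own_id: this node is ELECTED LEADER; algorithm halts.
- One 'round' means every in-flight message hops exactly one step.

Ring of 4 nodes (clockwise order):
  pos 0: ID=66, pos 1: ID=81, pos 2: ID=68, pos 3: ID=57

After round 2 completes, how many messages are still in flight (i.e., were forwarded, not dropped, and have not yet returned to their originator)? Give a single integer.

Round 1: pos1(id81) recv 66: drop; pos2(id68) recv 81: fwd; pos3(id57) recv 68: fwd; pos0(id66) recv 57: drop
Round 2: pos3(id57) recv 81: fwd; pos0(id66) recv 68: fwd
After round 2: 2 messages still in flight

Answer: 2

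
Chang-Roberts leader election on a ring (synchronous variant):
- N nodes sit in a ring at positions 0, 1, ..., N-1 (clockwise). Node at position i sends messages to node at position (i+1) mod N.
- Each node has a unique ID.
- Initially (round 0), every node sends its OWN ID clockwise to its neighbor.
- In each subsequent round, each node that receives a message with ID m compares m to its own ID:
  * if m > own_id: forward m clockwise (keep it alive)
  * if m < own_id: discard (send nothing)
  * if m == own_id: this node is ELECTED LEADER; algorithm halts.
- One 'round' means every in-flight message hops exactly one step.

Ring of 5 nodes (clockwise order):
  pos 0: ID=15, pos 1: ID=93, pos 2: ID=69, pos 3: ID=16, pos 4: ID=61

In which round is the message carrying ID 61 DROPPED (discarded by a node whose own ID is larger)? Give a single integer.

Round 1: pos1(id93) recv 15: drop; pos2(id69) recv 93: fwd; pos3(id16) recv 69: fwd; pos4(id61) recv 16: drop; pos0(id15) recv 61: fwd
Round 2: pos3(id16) recv 93: fwd; pos4(id61) recv 69: fwd; pos1(id93) recv 61: drop
Round 3: pos4(id61) recv 93: fwd; pos0(id15) recv 69: fwd
Round 4: pos0(id15) recv 93: fwd; pos1(id93) recv 69: drop
Round 5: pos1(id93) recv 93: ELECTED
Message ID 61 originates at pos 4; dropped at pos 1 in round 2

Answer: 2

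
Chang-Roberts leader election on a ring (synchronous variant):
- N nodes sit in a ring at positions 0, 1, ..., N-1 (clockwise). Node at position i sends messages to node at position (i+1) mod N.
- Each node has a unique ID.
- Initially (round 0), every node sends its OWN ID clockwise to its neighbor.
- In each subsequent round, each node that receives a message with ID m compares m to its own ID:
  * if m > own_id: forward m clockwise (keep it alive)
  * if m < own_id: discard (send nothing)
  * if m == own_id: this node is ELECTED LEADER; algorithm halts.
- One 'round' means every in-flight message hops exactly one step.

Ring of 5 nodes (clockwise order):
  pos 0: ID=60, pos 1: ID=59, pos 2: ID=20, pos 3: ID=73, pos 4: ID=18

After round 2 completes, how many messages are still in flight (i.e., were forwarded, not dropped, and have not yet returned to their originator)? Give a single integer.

Round 1: pos1(id59) recv 60: fwd; pos2(id20) recv 59: fwd; pos3(id73) recv 20: drop; pos4(id18) recv 73: fwd; pos0(id60) recv 18: drop
Round 2: pos2(id20) recv 60: fwd; pos3(id73) recv 59: drop; pos0(id60) recv 73: fwd
After round 2: 2 messages still in flight

Answer: 2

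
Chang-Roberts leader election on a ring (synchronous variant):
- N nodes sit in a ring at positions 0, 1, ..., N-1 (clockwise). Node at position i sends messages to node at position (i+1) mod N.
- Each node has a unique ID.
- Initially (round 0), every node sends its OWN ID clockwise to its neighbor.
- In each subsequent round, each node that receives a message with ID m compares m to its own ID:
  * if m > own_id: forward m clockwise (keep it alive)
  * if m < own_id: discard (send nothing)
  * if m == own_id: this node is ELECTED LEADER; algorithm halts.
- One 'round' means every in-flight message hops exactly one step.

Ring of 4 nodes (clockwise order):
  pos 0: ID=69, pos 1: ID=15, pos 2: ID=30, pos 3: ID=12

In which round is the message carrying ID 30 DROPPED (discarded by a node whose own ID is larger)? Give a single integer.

Round 1: pos1(id15) recv 69: fwd; pos2(id30) recv 15: drop; pos3(id12) recv 30: fwd; pos0(id69) recv 12: drop
Round 2: pos2(id30) recv 69: fwd; pos0(id69) recv 30: drop
Round 3: pos3(id12) recv 69: fwd
Round 4: pos0(id69) recv 69: ELECTED
Message ID 30 originates at pos 2; dropped at pos 0 in round 2

Answer: 2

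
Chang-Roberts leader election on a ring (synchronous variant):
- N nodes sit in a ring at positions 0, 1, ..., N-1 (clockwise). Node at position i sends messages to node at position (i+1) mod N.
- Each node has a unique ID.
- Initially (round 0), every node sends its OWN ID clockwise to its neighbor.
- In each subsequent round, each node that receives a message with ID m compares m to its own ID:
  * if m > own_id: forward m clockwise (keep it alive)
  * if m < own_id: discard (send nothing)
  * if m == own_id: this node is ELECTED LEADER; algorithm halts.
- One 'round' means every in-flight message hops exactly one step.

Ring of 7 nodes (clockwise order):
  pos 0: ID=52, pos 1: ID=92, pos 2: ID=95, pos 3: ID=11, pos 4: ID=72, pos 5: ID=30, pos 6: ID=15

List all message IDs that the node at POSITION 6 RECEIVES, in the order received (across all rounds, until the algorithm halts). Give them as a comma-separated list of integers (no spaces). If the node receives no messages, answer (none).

Round 1: pos1(id92) recv 52: drop; pos2(id95) recv 92: drop; pos3(id11) recv 95: fwd; pos4(id72) recv 11: drop; pos5(id30) recv 72: fwd; pos6(id15) recv 30: fwd; pos0(id52) recv 15: drop
Round 2: pos4(id72) recv 95: fwd; pos6(id15) recv 72: fwd; pos0(id52) recv 30: drop
Round 3: pos5(id30) recv 95: fwd; pos0(id52) recv 72: fwd
Round 4: pos6(id15) recv 95: fwd; pos1(id92) recv 72: drop
Round 5: pos0(id52) recv 95: fwd
Round 6: pos1(id92) recv 95: fwd
Round 7: pos2(id95) recv 95: ELECTED

Answer: 30,72,95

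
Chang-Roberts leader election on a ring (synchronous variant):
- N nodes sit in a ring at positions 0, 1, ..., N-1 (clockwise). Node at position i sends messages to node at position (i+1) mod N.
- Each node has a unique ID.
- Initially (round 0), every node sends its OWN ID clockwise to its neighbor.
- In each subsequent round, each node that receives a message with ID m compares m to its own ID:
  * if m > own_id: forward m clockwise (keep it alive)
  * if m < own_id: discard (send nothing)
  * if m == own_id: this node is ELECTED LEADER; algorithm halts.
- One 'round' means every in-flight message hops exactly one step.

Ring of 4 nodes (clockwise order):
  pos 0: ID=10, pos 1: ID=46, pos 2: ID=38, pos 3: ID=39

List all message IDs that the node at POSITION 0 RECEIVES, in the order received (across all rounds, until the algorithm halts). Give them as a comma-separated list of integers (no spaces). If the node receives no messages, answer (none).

Answer: 39,46

Derivation:
Round 1: pos1(id46) recv 10: drop; pos2(id38) recv 46: fwd; pos3(id39) recv 38: drop; pos0(id10) recv 39: fwd
Round 2: pos3(id39) recv 46: fwd; pos1(id46) recv 39: drop
Round 3: pos0(id10) recv 46: fwd
Round 4: pos1(id46) recv 46: ELECTED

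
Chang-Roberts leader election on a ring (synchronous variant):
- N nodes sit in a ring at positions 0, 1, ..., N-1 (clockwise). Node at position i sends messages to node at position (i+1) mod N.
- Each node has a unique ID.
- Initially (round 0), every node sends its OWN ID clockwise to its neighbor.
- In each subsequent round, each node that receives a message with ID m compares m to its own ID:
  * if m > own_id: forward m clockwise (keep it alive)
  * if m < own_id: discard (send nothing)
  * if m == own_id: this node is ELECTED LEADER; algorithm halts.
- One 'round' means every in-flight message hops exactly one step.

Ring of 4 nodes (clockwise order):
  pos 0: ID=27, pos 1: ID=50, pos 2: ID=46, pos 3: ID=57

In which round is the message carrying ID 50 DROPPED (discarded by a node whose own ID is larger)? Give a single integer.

Answer: 2

Derivation:
Round 1: pos1(id50) recv 27: drop; pos2(id46) recv 50: fwd; pos3(id57) recv 46: drop; pos0(id27) recv 57: fwd
Round 2: pos3(id57) recv 50: drop; pos1(id50) recv 57: fwd
Round 3: pos2(id46) recv 57: fwd
Round 4: pos3(id57) recv 57: ELECTED
Message ID 50 originates at pos 1; dropped at pos 3 in round 2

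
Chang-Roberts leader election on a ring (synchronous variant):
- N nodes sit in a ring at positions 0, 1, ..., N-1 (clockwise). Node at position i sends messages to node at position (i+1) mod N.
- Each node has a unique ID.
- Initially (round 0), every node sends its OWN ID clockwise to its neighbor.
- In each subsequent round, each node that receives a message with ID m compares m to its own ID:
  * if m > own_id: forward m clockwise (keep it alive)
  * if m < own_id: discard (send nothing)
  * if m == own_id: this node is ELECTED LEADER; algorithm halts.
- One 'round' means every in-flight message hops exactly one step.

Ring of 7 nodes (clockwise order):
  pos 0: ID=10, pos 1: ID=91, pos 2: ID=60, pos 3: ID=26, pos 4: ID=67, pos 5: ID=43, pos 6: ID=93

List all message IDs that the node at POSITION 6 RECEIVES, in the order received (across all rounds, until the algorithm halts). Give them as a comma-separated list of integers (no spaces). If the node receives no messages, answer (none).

Answer: 43,67,91,93

Derivation:
Round 1: pos1(id91) recv 10: drop; pos2(id60) recv 91: fwd; pos3(id26) recv 60: fwd; pos4(id67) recv 26: drop; pos5(id43) recv 67: fwd; pos6(id93) recv 43: drop; pos0(id10) recv 93: fwd
Round 2: pos3(id26) recv 91: fwd; pos4(id67) recv 60: drop; pos6(id93) recv 67: drop; pos1(id91) recv 93: fwd
Round 3: pos4(id67) recv 91: fwd; pos2(id60) recv 93: fwd
Round 4: pos5(id43) recv 91: fwd; pos3(id26) recv 93: fwd
Round 5: pos6(id93) recv 91: drop; pos4(id67) recv 93: fwd
Round 6: pos5(id43) recv 93: fwd
Round 7: pos6(id93) recv 93: ELECTED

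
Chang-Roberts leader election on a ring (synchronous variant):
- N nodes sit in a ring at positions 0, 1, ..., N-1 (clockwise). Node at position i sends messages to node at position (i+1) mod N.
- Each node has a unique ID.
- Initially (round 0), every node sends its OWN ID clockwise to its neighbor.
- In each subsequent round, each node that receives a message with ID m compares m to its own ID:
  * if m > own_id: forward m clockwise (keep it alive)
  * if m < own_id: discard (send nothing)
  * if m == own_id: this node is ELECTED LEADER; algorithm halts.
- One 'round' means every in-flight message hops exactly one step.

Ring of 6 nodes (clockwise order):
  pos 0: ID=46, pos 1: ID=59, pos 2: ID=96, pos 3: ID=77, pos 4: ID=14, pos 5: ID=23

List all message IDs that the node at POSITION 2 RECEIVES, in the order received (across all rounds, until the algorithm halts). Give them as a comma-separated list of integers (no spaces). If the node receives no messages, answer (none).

Round 1: pos1(id59) recv 46: drop; pos2(id96) recv 59: drop; pos3(id77) recv 96: fwd; pos4(id14) recv 77: fwd; pos5(id23) recv 14: drop; pos0(id46) recv 23: drop
Round 2: pos4(id14) recv 96: fwd; pos5(id23) recv 77: fwd
Round 3: pos5(id23) recv 96: fwd; pos0(id46) recv 77: fwd
Round 4: pos0(id46) recv 96: fwd; pos1(id59) recv 77: fwd
Round 5: pos1(id59) recv 96: fwd; pos2(id96) recv 77: drop
Round 6: pos2(id96) recv 96: ELECTED

Answer: 59,77,96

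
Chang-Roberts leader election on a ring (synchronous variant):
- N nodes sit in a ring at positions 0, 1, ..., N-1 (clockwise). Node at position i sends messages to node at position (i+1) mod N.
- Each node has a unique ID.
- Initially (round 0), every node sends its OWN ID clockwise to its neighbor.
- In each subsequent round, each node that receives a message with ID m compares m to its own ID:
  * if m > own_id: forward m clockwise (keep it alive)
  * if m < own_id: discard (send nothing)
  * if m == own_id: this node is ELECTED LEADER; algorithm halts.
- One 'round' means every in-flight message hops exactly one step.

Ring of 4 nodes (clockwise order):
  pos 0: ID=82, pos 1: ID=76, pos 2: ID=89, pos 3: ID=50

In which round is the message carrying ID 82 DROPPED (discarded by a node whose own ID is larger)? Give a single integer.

Round 1: pos1(id76) recv 82: fwd; pos2(id89) recv 76: drop; pos3(id50) recv 89: fwd; pos0(id82) recv 50: drop
Round 2: pos2(id89) recv 82: drop; pos0(id82) recv 89: fwd
Round 3: pos1(id76) recv 89: fwd
Round 4: pos2(id89) recv 89: ELECTED
Message ID 82 originates at pos 0; dropped at pos 2 in round 2

Answer: 2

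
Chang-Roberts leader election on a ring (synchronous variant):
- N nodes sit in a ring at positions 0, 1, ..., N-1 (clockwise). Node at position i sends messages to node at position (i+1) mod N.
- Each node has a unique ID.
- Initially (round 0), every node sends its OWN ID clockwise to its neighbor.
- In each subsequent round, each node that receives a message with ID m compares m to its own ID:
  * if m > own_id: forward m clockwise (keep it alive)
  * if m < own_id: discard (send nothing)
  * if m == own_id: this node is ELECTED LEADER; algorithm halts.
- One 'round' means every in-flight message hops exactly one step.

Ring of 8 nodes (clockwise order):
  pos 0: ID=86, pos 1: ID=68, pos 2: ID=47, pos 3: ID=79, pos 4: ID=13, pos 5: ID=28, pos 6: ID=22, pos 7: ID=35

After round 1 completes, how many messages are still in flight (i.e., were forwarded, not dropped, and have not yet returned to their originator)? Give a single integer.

Round 1: pos1(id68) recv 86: fwd; pos2(id47) recv 68: fwd; pos3(id79) recv 47: drop; pos4(id13) recv 79: fwd; pos5(id28) recv 13: drop; pos6(id22) recv 28: fwd; pos7(id35) recv 22: drop; pos0(id86) recv 35: drop
After round 1: 4 messages still in flight

Answer: 4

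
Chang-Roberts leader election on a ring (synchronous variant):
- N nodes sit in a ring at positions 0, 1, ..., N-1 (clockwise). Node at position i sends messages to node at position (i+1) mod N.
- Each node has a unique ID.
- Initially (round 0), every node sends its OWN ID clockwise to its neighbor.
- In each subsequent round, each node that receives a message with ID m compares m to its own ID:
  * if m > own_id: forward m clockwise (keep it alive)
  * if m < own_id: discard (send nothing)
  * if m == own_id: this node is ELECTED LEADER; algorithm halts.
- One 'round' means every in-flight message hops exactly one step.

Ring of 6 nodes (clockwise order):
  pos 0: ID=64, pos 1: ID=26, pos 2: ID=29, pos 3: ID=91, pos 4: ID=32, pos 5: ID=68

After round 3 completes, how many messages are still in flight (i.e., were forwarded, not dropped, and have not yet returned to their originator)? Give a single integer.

Answer: 2

Derivation:
Round 1: pos1(id26) recv 64: fwd; pos2(id29) recv 26: drop; pos3(id91) recv 29: drop; pos4(id32) recv 91: fwd; pos5(id68) recv 32: drop; pos0(id64) recv 68: fwd
Round 2: pos2(id29) recv 64: fwd; pos5(id68) recv 91: fwd; pos1(id26) recv 68: fwd
Round 3: pos3(id91) recv 64: drop; pos0(id64) recv 91: fwd; pos2(id29) recv 68: fwd
After round 3: 2 messages still in flight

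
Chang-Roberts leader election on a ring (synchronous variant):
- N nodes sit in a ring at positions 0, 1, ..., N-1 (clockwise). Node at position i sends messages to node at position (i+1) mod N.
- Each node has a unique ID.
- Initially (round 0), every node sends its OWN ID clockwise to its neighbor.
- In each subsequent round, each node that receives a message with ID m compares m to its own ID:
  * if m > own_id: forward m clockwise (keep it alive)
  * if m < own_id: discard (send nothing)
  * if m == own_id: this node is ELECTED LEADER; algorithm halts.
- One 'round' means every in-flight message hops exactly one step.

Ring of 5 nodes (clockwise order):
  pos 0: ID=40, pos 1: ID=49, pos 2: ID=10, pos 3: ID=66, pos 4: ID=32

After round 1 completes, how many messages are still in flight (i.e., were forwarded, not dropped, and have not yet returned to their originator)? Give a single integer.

Answer: 2

Derivation:
Round 1: pos1(id49) recv 40: drop; pos2(id10) recv 49: fwd; pos3(id66) recv 10: drop; pos4(id32) recv 66: fwd; pos0(id40) recv 32: drop
After round 1: 2 messages still in flight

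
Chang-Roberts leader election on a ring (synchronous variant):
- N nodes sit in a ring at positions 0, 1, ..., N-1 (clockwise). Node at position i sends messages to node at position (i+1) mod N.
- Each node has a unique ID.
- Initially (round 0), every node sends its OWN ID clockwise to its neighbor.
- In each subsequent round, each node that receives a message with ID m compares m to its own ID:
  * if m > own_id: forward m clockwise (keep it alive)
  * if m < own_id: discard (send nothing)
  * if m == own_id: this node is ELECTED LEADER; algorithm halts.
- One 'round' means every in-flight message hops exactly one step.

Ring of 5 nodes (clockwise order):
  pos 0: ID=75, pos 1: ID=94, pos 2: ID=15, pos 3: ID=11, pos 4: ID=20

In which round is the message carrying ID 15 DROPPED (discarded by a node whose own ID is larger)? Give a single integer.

Round 1: pos1(id94) recv 75: drop; pos2(id15) recv 94: fwd; pos3(id11) recv 15: fwd; pos4(id20) recv 11: drop; pos0(id75) recv 20: drop
Round 2: pos3(id11) recv 94: fwd; pos4(id20) recv 15: drop
Round 3: pos4(id20) recv 94: fwd
Round 4: pos0(id75) recv 94: fwd
Round 5: pos1(id94) recv 94: ELECTED
Message ID 15 originates at pos 2; dropped at pos 4 in round 2

Answer: 2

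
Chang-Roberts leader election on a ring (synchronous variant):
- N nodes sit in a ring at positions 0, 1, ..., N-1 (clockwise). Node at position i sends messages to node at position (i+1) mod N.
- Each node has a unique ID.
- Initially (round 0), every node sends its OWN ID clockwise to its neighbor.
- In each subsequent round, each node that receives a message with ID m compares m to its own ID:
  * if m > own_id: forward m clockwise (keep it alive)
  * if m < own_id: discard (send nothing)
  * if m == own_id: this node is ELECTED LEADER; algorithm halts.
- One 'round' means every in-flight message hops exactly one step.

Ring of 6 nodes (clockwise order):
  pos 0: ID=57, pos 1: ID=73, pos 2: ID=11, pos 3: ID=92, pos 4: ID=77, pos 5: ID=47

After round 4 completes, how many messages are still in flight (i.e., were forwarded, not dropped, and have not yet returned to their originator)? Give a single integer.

Round 1: pos1(id73) recv 57: drop; pos2(id11) recv 73: fwd; pos3(id92) recv 11: drop; pos4(id77) recv 92: fwd; pos5(id47) recv 77: fwd; pos0(id57) recv 47: drop
Round 2: pos3(id92) recv 73: drop; pos5(id47) recv 92: fwd; pos0(id57) recv 77: fwd
Round 3: pos0(id57) recv 92: fwd; pos1(id73) recv 77: fwd
Round 4: pos1(id73) recv 92: fwd; pos2(id11) recv 77: fwd
After round 4: 2 messages still in flight

Answer: 2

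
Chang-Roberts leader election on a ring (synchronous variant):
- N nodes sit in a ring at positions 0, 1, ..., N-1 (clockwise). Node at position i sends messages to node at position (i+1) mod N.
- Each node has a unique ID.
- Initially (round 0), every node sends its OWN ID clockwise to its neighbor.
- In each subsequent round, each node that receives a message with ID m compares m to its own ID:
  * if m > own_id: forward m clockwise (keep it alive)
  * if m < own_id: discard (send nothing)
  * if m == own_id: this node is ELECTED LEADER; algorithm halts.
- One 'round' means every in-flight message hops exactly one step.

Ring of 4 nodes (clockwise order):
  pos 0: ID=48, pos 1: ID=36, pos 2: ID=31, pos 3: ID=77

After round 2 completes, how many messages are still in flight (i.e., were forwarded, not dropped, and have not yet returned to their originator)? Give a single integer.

Answer: 2

Derivation:
Round 1: pos1(id36) recv 48: fwd; pos2(id31) recv 36: fwd; pos3(id77) recv 31: drop; pos0(id48) recv 77: fwd
Round 2: pos2(id31) recv 48: fwd; pos3(id77) recv 36: drop; pos1(id36) recv 77: fwd
After round 2: 2 messages still in flight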